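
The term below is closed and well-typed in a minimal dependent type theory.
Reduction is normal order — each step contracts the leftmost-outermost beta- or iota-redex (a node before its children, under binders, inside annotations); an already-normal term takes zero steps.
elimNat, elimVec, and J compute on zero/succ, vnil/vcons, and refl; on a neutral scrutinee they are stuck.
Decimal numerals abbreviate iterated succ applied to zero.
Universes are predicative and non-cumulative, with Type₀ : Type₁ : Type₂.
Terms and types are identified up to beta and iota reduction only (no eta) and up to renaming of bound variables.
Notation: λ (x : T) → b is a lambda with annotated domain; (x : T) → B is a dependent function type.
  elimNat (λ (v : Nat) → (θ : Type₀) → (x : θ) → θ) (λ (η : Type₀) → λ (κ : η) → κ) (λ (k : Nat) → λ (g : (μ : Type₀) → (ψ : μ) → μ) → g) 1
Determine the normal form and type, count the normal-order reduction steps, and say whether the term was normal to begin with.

normal form:
  λ (v : Type₀) → λ (θ : v) → θ
the term's type:
  (v : Type₀) → (θ : v) → v
steps to reach normal form (normal order): 4
started in normal form: no
first redex: an elimNat iota-redex


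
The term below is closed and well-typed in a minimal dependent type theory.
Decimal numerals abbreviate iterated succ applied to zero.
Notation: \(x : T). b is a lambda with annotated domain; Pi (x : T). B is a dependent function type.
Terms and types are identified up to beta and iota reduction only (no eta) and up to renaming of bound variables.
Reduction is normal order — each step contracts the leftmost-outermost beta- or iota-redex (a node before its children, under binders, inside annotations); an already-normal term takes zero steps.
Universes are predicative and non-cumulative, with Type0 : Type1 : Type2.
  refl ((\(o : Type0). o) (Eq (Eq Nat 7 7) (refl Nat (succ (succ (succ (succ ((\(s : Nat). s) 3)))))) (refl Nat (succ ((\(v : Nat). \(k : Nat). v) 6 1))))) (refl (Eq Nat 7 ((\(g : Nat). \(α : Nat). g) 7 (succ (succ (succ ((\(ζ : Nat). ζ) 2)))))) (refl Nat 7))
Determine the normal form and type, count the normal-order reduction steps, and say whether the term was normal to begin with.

reduced normal form:
  refl (Eq (Eq Nat 7 7) (refl Nat 7) (refl Nat 7)) (refl (Eq Nat 7 7) (refl Nat 7))
inferred type:
  Eq (Eq (Eq Nat 7 7) (refl Nat 7) (refl Nat 7)) (refl (Eq Nat 7 7) (refl Nat 7)) (refl (Eq Nat 7 7) (refl Nat 7))
normal-order step count: 6
started in normal form: no
first redex: a beta-redex


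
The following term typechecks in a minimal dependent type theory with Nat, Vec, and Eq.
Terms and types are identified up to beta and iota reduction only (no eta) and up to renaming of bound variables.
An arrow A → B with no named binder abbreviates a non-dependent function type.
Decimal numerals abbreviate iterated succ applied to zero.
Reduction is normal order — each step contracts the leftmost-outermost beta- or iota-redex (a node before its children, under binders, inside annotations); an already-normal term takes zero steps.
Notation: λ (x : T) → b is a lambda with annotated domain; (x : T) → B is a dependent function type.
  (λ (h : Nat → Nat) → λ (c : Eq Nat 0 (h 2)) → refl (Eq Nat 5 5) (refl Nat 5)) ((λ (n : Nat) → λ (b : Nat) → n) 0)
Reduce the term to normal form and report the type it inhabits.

resulting normal form:
  λ (h : Eq Nat 0 0) → refl (Eq Nat 5 5) (refl Nat 5)
the term's type:
  Eq Nat 0 0 → Eq (Eq Nat 5 5) (refl Nat 5) (refl Nat 5)
observation: 3 normal-order steps normalize the term, beginning with a beta-redex.


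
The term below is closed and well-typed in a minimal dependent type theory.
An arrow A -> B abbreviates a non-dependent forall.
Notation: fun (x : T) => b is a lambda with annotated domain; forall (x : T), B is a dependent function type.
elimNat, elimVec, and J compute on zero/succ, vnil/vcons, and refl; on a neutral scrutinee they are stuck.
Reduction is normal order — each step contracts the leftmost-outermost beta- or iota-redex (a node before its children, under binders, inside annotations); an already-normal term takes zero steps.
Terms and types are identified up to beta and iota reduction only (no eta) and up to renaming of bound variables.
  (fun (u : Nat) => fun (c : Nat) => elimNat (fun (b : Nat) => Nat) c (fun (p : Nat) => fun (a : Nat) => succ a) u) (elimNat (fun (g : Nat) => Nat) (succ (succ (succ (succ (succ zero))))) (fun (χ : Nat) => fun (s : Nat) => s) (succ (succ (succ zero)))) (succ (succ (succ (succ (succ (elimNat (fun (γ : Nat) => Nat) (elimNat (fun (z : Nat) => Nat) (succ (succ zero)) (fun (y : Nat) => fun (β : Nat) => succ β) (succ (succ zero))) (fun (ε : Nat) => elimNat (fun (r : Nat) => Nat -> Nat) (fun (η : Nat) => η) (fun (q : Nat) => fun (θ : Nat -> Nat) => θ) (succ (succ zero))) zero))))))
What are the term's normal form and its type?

normal form:
  succ (succ (succ (succ (succ (succ (succ (succ (succ (succ (succ (succ (succ (succ zero)))))))))))))
type:
  Nat
observation: the first redex contracted is a beta-redex; the normal form is reached in 36 normal-order steps.


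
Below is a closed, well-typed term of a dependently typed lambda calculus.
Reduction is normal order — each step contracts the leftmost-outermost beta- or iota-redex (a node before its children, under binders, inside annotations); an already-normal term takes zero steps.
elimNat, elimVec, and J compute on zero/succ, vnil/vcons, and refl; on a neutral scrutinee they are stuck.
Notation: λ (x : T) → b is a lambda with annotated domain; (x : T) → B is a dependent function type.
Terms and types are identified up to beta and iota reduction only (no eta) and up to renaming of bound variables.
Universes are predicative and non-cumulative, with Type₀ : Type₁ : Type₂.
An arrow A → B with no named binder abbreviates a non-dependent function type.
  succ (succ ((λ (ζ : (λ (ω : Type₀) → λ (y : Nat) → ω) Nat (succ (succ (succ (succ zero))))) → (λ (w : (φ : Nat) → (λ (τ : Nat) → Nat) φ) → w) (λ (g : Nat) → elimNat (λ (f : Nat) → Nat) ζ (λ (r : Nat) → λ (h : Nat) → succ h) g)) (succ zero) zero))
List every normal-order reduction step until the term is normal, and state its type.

normal-order reduction sequence:
  succ (succ ((λ (ζ : (λ (ω : Type₀) → λ (y : Nat) → ω) Nat (succ (succ (succ (succ zero))))) → (λ (w : (φ : Nat) → (λ (τ : Nat) → Nat) φ) → w) (λ (g : Nat) → elimNat (λ (f : Nat) → Nat) ζ (λ (r : Nat) → λ (h : Nat) → succ h) g)) (succ zero) zero))
  ~> succ (succ ((λ (ζ : (ω : Nat) → (λ (y : Nat) → Nat) ω) → ζ) (λ (w : Nat) → elimNat (λ (φ : Nat) → Nat) (succ zero) (λ (τ : Nat) → λ (g : Nat) → succ g) w) zero))
  ~> succ (succ ((λ (ζ : Nat) → elimNat (λ (ω : Nat) → Nat) (succ zero) (λ (y : Nat) → λ (w : Nat) → succ w) ζ) zero))
  ~> succ (succ (elimNat (λ (ζ : Nat) → Nat) (succ zero) (λ (ω : Nat) → λ (y : Nat) → succ y) zero))
  ~> succ (succ (succ zero))
the term's type:
  Nat


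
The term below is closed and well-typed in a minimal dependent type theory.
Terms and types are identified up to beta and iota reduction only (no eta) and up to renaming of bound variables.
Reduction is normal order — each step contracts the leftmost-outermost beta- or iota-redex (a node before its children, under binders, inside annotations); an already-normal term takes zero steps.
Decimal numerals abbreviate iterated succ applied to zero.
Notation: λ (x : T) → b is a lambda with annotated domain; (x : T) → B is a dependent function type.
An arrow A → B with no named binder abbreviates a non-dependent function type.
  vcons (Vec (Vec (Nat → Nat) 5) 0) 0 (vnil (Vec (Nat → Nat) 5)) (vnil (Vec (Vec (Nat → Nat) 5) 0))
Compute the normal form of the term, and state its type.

normal form:
  vcons (Vec (Vec (Nat → Nat) 5) 0) 0 (vnil (Vec (Nat → Nat) 5)) (vnil (Vec (Vec (Nat → Nat) 5) 0))
the term's type:
  Vec (Vec (Vec (Nat → Nat) 5) 0) 1
observation: the term is already in normal form.


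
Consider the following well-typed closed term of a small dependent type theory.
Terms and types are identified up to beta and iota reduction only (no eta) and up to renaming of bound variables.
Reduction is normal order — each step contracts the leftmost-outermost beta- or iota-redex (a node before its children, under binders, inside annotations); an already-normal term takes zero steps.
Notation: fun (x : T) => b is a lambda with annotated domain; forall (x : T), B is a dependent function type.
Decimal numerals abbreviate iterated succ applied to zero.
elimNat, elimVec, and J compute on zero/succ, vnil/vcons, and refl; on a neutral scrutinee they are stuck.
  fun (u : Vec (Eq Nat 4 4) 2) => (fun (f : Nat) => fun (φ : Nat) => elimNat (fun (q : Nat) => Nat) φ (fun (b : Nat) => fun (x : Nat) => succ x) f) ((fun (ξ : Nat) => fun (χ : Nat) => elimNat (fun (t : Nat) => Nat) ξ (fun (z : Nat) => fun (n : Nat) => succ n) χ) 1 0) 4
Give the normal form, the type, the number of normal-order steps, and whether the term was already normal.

reduced normal form:
  fun (u : Vec (Eq Nat 4 4) 2) => 5
type:
  forall (u : Vec (Eq Nat 4 4) 2), Nat
normal-order step count: 9
already normal: no
first contracted redex: a beta-redex


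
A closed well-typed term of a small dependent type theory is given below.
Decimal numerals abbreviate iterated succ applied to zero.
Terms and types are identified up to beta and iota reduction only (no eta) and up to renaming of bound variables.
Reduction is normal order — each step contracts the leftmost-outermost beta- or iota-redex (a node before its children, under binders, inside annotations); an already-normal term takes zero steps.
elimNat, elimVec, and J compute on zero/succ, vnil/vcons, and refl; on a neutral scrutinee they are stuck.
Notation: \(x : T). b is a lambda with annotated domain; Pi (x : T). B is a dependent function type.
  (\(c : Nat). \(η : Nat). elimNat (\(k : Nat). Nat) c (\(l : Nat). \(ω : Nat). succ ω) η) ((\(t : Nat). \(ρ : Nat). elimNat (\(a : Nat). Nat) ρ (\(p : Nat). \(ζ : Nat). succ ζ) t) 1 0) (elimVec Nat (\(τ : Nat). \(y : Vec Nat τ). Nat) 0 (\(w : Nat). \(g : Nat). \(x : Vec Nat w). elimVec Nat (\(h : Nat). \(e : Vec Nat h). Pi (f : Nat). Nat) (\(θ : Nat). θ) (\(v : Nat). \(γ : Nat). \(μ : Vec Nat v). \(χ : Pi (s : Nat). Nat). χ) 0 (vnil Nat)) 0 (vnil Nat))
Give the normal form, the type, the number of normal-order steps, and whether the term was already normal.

reduced normal form:
  1
the term's type:
  Nat
steps to reach normal form (normal order): 10
term was already normal: no
first redex: a beta-redex


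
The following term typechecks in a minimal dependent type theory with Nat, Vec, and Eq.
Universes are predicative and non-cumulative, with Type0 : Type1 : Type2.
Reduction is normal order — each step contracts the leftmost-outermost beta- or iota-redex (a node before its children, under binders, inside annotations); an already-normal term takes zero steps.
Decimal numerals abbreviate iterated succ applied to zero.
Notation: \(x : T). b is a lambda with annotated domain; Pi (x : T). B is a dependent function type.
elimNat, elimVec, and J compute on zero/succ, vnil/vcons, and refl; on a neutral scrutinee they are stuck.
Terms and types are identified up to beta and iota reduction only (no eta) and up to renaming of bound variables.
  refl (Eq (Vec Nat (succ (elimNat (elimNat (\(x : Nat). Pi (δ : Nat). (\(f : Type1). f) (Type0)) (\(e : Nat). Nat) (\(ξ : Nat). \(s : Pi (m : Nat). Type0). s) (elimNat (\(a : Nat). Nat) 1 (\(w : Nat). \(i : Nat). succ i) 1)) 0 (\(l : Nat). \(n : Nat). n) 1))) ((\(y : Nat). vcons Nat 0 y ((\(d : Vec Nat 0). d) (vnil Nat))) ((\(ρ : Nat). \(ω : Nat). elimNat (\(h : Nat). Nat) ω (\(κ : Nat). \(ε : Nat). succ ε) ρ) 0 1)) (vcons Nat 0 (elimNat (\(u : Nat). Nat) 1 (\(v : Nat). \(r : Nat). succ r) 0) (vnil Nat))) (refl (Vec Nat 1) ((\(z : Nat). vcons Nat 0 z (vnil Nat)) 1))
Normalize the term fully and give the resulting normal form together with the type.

resulting normal form:
  refl (Eq (Vec Nat 1) (vcons Nat 0 1 (vnil Nat)) (vcons Nat 0 1 (vnil Nat))) (refl (Vec Nat 1) (vcons Nat 0 1 (vnil Nat)))
the term's type:
  Eq (Eq (Vec Nat 1) (vcons Nat 0 1 (vnil Nat)) (vcons Nat 0 1 (vnil Nat))) (refl (Vec Nat 1) (vcons Nat 0 1 (vnil Nat))) (refl (Vec Nat 1) (vcons Nat 0 1 (vnil Nat)))


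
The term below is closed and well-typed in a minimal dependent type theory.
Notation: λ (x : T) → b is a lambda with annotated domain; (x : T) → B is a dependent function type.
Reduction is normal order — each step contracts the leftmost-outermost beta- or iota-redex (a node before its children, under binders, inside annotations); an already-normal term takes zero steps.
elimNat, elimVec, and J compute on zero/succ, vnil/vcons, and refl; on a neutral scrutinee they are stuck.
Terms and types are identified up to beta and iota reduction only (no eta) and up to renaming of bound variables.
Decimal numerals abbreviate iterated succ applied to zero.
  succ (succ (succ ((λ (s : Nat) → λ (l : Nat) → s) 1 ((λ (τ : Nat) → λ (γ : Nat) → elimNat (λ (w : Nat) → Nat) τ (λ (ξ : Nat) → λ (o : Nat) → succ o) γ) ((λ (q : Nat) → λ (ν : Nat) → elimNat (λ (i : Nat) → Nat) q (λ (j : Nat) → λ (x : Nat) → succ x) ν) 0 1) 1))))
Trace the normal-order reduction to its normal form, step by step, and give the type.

normal-order reduction sequence:
  succ (succ (succ ((λ (s : Nat) → λ (l : Nat) → s) 1 ((λ (τ : Nat) → λ (γ : Nat) → elimNat (λ (w : Nat) → Nat) τ (λ (ξ : Nat) → λ (o : Nat) → succ o) γ) ((λ (q : Nat) → λ (ν : Nat) → elimNat (λ (i : Nat) → Nat) q (λ (j : Nat) → λ (x : Nat) → succ x) ν) 0 1) 1))))
  ~> succ (succ (succ ((λ (s : Nat) → 1) ((λ (l : Nat) → λ (τ : Nat) → elimNat (λ (γ : Nat) → Nat) l (λ (w : Nat) → λ (ξ : Nat) → succ ξ) τ) ((λ (o : Nat) → λ (q : Nat) → elimNat (λ (ν : Nat) → Nat) o (λ (i : Nat) → λ (j : Nat) → succ j) q) 0 1) 1))))
  ~> 4
the term's type:
  Nat


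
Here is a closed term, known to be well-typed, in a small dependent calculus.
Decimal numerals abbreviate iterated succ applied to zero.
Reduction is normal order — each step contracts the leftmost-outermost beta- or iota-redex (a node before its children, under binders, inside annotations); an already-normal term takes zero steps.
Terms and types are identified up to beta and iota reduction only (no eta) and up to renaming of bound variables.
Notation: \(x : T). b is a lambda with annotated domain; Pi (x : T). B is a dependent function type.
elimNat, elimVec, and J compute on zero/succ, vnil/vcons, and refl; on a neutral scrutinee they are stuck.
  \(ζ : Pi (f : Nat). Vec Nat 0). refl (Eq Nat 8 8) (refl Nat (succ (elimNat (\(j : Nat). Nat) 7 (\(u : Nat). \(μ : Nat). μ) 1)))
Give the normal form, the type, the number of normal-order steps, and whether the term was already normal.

reduced normal form:
  \(ζ : Pi (f : Nat). Vec Nat 0). refl (Eq Nat 8 8) (refl Nat 8)
inferred type:
  Pi (ζ : Pi (f : Nat). Vec Nat 0). Eq (Eq Nat 8 8) (refl Nat 8) (refl Nat 8)
reduction steps (normal order): 4
started in normal form: no
first redex: an elimNat iota-redex


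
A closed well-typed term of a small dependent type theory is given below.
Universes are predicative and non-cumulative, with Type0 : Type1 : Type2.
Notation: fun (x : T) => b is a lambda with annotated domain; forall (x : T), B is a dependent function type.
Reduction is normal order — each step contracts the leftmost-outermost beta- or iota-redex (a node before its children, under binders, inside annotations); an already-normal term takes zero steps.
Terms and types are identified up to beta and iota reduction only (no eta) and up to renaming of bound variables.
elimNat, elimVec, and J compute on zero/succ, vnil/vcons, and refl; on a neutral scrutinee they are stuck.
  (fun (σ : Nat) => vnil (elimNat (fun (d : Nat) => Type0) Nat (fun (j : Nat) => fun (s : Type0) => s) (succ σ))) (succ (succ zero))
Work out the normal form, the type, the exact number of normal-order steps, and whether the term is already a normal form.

resulting normal form:
  vnil Nat
type:
  Vec Nat zero
reduction steps (normal order): 11
term was already normal: no
first redex: a beta-redex


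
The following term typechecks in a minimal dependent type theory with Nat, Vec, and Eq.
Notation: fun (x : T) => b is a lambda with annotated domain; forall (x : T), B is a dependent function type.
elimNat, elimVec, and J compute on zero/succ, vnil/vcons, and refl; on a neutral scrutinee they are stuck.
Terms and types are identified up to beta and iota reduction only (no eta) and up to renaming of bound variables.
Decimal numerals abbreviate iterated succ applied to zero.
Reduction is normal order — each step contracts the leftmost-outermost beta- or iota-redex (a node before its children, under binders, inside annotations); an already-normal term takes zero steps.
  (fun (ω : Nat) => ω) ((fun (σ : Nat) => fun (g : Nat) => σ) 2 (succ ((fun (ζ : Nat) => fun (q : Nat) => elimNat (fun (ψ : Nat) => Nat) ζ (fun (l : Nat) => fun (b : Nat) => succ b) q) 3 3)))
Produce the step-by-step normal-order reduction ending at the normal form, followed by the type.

normal-order reduction:
  (fun (ω : Nat) => ω) ((fun (σ : Nat) => fun (g : Nat) => σ) 2 (succ ((fun (ζ : Nat) => fun (q : Nat) => elimNat (fun (ψ : Nat) => Nat) ζ (fun (l : Nat) => fun (b : Nat) => succ b) q) 3 3)))
  ~> (fun (ω : Nat) => fun (σ : Nat) => ω) 2 (succ ((fun (g : Nat) => fun (ζ : Nat) => elimNat (fun (q : Nat) => Nat) g (fun (ψ : Nat) => fun (l : Nat) => succ l) ζ) 3 3))
  ~> (fun (ω : Nat) => 2) (succ ((fun (σ : Nat) => fun (g : Nat) => elimNat (fun (ζ : Nat) => Nat) σ (fun (q : Nat) => fun (ψ : Nat) => succ ψ) g) 3 3))
  ~> 2
type:
  Nat


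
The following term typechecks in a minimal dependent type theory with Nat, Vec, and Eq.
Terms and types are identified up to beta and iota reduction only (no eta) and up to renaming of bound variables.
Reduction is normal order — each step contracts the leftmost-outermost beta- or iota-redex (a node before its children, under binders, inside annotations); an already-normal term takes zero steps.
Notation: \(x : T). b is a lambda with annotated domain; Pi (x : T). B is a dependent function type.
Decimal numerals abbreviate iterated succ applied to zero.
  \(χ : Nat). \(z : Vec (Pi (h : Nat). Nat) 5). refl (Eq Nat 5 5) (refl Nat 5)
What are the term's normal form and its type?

normal form:
  \(χ : Nat). \(z : Vec (Pi (h : Nat). Nat) 5). refl (Eq Nat 5 5) (refl Nat 5)
inferred type:
  Pi (χ : Nat). Pi (z : Vec (Pi (h : Nat). Nat) 5). Eq (Eq Nat 5 5) (refl Nat 5) (refl Nat 5)


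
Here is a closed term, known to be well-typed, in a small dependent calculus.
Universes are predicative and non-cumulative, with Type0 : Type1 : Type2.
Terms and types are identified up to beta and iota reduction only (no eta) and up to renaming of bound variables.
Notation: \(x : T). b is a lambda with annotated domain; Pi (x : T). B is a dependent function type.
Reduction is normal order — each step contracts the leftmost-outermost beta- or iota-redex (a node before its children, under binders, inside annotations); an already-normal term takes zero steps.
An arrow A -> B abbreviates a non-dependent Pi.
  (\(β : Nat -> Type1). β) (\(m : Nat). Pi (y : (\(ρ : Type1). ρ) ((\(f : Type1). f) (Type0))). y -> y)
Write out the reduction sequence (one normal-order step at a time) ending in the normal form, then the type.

reduction (normal order):
  (\(β : Nat -> Type1). β) (\(m : Nat). Pi (y : (\(ρ : Type1). ρ) ((\(f : Type1). f) (Type0))). y -> y)
  ~> \(β : Nat). Pi (m : (\(y : Type1). y) ((\(ρ : Type1). ρ) (Type0))). m -> m
  ~> \(β : Nat). Pi (m : (\(y : Type1). y) (Type0)). m -> m
  ~> \(β : Nat). Pi (m : Type0). m -> m
inferred type:
  Nat -> Type1


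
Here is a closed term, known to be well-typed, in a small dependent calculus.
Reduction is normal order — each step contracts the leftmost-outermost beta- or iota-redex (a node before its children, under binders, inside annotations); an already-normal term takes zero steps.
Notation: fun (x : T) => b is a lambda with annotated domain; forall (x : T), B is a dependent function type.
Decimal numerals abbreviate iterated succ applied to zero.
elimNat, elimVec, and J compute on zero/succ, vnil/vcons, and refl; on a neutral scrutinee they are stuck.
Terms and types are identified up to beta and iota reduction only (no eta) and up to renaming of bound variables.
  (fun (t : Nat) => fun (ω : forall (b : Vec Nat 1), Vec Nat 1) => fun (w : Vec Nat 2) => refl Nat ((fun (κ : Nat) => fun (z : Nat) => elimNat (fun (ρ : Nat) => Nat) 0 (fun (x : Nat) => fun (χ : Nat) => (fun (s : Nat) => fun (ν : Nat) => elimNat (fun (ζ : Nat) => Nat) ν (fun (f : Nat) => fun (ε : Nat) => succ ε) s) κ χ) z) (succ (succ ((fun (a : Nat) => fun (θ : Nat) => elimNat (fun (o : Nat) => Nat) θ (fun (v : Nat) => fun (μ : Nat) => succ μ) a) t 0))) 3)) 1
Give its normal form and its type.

reduced normal form:
  fun (t : forall (ω : Vec Nat 1), Vec Nat 1) => fun (b : Vec Nat 2) => refl Nat 9
the term's type:
  forall (t : forall (ω : Vec Nat 1), Vec Nat 1), forall (b : Vec Nat 2), Eq Nat 9 9
observation: the first redex contracted is a beta-redex; the normal form is reached in 67 normal-order steps.


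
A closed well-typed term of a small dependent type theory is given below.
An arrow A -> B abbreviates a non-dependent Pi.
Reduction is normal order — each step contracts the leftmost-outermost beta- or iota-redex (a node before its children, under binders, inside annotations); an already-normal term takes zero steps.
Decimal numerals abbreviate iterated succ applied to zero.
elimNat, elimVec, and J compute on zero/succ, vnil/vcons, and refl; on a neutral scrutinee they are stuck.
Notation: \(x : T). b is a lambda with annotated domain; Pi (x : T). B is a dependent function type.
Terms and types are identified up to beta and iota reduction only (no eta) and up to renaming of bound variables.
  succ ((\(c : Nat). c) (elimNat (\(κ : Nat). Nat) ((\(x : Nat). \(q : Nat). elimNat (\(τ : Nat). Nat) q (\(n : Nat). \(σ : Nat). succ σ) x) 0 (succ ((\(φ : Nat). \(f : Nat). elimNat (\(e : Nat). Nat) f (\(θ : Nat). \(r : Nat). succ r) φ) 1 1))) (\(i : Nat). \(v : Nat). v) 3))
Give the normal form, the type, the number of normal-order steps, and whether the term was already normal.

normal form:
  4
inferred type:
  Nat
normal-order step count: 20
started in normal form: no
first contracted redex: a beta-redex


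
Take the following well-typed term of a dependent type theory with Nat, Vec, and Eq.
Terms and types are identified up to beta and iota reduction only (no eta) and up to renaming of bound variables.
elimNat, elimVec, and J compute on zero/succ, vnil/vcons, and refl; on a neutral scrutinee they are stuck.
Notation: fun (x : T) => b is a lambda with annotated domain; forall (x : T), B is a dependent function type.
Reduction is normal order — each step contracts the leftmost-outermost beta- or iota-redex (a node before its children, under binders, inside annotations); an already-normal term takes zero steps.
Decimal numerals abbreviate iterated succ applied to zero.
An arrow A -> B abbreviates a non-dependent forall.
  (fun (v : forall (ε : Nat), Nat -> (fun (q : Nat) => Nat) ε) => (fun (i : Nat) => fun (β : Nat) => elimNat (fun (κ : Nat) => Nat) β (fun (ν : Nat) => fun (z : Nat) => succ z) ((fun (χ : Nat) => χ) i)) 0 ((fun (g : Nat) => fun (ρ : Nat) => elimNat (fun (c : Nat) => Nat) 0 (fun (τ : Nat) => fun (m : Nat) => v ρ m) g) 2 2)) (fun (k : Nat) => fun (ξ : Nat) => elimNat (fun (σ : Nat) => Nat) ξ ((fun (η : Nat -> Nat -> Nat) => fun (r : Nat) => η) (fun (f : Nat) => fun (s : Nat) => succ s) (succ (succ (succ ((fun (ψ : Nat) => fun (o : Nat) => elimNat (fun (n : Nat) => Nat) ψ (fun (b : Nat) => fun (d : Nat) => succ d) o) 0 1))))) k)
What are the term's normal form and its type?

normal form:
  4
the term's type:
  Nat
observation: the term reaches its normal form after 40 normal-order steps.


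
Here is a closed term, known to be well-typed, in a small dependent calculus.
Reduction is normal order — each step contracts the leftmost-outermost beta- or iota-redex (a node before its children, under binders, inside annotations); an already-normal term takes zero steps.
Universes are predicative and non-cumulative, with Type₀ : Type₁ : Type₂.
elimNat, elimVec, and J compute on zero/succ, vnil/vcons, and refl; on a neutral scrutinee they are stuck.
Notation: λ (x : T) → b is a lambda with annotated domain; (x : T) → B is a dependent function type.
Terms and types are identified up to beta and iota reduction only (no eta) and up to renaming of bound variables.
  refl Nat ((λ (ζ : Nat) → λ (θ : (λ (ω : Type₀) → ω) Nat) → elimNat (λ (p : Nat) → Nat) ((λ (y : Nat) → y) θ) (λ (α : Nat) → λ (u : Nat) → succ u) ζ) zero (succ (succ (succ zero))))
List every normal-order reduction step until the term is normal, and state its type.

normal-order reduction sequence:
  refl Nat ((λ (ζ : Nat) → λ (θ : (λ (ω : Type₀) → ω) Nat) → elimNat (λ (p : Nat) → Nat) ((λ (y : Nat) → y) θ) (λ (α : Nat) → λ (u : Nat) → succ u) ζ) zero (succ (succ (succ zero))))
  ~> refl Nat ((λ (ζ : (λ (θ : Type₀) → θ) Nat) → elimNat (λ (ω : Nat) → Nat) ((λ (p : Nat) → p) ζ) (λ (y : Nat) → λ (α : Nat) → succ α) zero) (succ (succ (succ zero))))
  ~> refl Nat (elimNat (λ (ζ : Nat) → Nat) ((λ (θ : Nat) → θ) (succ (succ (succ zero)))) (λ (ω : Nat) → λ (p : Nat) → succ p) zero)
  ~> refl Nat ((λ (ζ : Nat) → ζ) (succ (succ (succ zero))))
  ~> refl Nat (succ (succ (succ zero)))
inferred type:
  Eq Nat (succ (succ (succ zero))) (succ (succ (succ zero)))


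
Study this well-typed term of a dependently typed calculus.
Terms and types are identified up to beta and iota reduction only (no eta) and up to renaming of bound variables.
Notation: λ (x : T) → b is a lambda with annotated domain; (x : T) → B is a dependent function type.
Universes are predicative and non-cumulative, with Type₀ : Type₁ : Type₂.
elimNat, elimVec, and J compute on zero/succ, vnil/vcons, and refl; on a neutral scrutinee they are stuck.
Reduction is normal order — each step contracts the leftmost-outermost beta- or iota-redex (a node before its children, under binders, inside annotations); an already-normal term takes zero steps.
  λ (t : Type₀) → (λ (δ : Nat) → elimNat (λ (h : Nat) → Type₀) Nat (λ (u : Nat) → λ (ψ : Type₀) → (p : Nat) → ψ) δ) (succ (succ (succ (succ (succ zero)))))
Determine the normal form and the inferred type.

reduced normal form:
  λ (t : Type₀) → (δ : Nat) → (h : Nat) → (u : Nat) → (ψ : Nat) → (p : Nat) → Nat
type:
  (t : Type₀) → Type₀


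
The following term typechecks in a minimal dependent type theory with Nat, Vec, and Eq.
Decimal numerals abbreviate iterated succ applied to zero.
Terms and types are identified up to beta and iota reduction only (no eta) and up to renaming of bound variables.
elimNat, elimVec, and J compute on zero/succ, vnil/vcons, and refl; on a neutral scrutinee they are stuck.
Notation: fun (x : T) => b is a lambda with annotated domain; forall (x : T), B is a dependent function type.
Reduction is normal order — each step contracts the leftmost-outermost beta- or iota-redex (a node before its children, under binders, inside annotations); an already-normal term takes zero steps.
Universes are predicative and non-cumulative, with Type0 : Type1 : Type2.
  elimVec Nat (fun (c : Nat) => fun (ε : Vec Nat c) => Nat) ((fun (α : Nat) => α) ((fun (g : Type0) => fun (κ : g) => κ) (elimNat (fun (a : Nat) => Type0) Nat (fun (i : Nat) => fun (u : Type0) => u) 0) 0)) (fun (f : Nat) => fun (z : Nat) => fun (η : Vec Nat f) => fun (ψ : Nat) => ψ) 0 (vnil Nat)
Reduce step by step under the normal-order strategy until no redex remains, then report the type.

normal-order reduction:
  elimVec Nat (fun (c : Nat) => fun (ε : Vec Nat c) => Nat) ((fun (α : Nat) => α) ((fun (g : Type0) => fun (κ : g) => κ) (elimNat (fun (a : Nat) => Type0) Nat (fun (i : Nat) => fun (u : Type0) => u) 0) 0)) (fun (f : Nat) => fun (z : Nat) => fun (η : Vec Nat f) => fun (ψ : Nat) => ψ) 0 (vnil Nat)
  ~> (fun (c : Nat) => c) ((fun (ε : Type0) => fun (α : ε) => α) (elimNat (fun (g : Nat) => Type0) Nat (fun (κ : Nat) => fun (a : Type0) => a) 0) 0)
  ~> (fun (c : Type0) => fun (ε : c) => ε) (elimNat (fun (α : Nat) => Type0) Nat (fun (g : Nat) => fun (κ : Type0) => κ) 0) 0
  ~> (fun (c : elimNat (fun (ε : Nat) => Type0) Nat (fun (α : Nat) => fun (g : Type0) => g) 0) => c) 0
  ~> 0
the term's type:
  Nat


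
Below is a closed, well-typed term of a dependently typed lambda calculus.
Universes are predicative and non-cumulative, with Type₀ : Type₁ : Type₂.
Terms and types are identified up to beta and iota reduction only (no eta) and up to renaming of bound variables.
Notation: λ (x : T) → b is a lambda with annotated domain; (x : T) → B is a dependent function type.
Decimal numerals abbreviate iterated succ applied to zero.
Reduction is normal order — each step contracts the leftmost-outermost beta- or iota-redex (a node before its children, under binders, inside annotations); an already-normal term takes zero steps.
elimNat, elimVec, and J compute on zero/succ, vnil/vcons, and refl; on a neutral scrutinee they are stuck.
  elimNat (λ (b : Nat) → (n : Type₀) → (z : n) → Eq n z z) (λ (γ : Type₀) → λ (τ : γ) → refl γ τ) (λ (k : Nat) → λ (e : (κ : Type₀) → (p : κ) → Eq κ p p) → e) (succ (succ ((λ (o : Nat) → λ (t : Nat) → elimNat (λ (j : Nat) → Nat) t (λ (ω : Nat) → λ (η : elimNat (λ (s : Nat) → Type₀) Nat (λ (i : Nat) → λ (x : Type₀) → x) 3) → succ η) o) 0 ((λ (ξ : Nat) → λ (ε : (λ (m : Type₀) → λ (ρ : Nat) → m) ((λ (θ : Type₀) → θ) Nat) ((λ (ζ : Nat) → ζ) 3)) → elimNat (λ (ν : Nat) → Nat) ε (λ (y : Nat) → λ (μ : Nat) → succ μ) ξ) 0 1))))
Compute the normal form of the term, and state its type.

resulting normal form:
  λ (b : Type₀) → λ (n : b) → refl b n
the term's type:
  (b : Type₀) → (n : b) → Eq b n n


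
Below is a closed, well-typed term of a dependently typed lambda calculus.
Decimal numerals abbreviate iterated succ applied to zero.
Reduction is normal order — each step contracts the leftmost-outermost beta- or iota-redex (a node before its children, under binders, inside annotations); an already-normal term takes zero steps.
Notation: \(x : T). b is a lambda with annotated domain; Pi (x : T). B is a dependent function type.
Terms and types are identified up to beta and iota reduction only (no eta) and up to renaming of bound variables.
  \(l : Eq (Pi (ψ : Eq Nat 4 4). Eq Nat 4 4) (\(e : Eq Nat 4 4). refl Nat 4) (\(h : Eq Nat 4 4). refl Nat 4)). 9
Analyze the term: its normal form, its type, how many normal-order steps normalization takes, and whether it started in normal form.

normal form:
  \(l : Eq (Pi (ψ : Eq Nat 4 4). Eq Nat 4 4) (\(e : Eq Nat 4 4). refl Nat 4) (\(h : Eq Nat 4 4). refl Nat 4)). 9
type:
  Pi (l : Eq (Pi (ψ : Eq Nat 4 4). Eq Nat 4 4) (\(e : Eq Nat 4 4). refl Nat 4) (\(h : Eq Nat 4 4). refl Nat 4)). Nat
steps to reach normal form (normal order): 0
term was already normal: yes


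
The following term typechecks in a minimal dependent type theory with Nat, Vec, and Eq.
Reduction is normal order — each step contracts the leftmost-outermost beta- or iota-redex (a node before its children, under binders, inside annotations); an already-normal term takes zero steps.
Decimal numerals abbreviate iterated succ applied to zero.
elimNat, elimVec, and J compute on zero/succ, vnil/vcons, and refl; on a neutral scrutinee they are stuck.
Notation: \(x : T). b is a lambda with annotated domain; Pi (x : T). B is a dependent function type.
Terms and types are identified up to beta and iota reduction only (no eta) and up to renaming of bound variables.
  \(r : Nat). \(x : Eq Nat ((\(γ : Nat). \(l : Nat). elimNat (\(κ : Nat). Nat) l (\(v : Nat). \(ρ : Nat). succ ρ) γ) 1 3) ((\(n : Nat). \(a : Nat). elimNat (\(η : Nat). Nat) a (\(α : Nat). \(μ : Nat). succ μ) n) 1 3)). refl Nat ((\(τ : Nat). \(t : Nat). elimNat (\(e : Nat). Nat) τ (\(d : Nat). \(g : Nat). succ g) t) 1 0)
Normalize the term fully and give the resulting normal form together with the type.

reduced normal form:
  \(r : Nat). \(x : Eq Nat 4 4). refl Nat 1
inferred type:
  Pi (r : Nat). Pi (x : Eq Nat 4 4). Eq Nat 1 1
observation: the leftmost-outermost redex is a beta-redex, and normalization takes 15 steps.


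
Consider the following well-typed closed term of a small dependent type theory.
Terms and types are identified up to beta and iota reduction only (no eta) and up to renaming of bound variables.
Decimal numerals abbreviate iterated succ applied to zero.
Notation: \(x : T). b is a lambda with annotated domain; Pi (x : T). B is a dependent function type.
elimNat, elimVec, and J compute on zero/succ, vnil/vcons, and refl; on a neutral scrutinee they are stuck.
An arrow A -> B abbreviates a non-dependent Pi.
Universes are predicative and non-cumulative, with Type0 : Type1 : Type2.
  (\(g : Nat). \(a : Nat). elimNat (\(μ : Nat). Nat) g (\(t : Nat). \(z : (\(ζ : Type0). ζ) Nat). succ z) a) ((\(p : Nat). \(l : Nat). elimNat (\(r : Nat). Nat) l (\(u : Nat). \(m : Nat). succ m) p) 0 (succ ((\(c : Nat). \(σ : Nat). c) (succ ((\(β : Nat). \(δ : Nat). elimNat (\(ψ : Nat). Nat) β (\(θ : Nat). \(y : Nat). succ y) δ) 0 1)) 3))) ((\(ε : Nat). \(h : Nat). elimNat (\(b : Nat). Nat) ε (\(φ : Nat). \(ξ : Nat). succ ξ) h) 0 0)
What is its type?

the term's type:
  Nat


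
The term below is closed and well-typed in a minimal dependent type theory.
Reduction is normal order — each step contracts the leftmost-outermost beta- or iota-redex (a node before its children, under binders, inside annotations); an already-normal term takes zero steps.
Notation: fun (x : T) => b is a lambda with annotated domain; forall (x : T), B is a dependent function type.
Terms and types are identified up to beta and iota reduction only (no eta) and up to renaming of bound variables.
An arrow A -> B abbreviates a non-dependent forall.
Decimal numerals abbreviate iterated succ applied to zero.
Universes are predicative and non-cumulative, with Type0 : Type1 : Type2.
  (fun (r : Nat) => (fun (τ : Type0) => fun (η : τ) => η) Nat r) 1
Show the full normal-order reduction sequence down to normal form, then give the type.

normal-order reduction:
  (fun (r : Nat) => (fun (τ : Type0) => fun (η : τ) => η) Nat r) 1
  ~> (fun (r : Type0) => fun (τ : r) => τ) Nat 1
  ~> (fun (r : Nat) => r) 1
  ~> 1
inferred type:
  Nat


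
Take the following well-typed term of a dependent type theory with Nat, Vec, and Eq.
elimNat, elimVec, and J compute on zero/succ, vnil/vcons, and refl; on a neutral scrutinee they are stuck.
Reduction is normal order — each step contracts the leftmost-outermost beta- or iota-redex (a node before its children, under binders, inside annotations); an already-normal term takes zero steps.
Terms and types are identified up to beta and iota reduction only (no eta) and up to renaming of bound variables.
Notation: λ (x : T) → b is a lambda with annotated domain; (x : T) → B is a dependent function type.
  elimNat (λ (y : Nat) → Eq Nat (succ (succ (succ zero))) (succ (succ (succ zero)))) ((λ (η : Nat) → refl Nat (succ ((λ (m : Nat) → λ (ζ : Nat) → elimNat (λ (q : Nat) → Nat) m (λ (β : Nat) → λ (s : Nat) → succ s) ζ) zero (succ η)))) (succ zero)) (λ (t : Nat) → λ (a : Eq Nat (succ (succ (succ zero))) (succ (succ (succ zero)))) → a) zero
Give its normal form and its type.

resulting normal form:
  refl Nat (succ (succ (succ zero)))
the term's type:
  Eq Nat (succ (succ (succ zero))) (succ (succ (succ zero)))


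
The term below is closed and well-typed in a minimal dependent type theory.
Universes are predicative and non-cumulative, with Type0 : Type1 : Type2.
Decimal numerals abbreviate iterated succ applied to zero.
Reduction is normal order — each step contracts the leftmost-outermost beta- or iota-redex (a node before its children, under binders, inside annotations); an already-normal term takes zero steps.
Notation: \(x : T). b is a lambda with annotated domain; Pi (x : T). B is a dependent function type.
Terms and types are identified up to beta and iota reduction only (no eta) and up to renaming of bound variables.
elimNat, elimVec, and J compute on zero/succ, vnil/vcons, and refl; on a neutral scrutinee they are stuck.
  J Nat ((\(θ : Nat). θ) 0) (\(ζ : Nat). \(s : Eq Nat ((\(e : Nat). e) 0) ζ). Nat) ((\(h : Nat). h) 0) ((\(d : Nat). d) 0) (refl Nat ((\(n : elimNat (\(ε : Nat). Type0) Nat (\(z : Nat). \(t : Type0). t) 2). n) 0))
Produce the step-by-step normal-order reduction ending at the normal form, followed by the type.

reduction (normal order):
  J Nat ((\(θ : Nat). θ) 0) (\(ζ : Nat). \(s : Eq Nat ((\(e : Nat). e) 0) ζ). Nat) ((\(h : Nat). h) 0) ((\(d : Nat). d) 0) (refl Nat ((\(n : elimNat (\(ε : Nat). Type0) Nat (\(z : Nat). \(t : Type0). t) 2). n) 0))
  ~> (\(θ : Nat). θ) 0
  ~> 0
the term's type:
  Nat


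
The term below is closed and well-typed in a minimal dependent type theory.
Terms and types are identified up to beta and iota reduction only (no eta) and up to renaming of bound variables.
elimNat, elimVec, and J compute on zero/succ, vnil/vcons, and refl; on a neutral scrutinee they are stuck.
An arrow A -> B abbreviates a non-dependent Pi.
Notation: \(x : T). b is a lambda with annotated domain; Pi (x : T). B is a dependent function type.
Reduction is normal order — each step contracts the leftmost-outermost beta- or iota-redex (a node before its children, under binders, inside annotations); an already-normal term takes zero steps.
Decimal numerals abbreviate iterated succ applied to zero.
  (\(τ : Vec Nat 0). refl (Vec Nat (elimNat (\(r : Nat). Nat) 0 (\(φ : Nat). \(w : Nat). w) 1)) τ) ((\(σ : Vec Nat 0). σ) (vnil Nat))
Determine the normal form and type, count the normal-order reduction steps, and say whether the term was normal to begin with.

resulting normal form:
  refl (Vec Nat 0) (vnil Nat)
inferred type:
  Eq (Vec Nat 0) (vnil Nat) (vnil Nat)
normal-order step count: 6
started in normal form: no
first redex: a beta-redex


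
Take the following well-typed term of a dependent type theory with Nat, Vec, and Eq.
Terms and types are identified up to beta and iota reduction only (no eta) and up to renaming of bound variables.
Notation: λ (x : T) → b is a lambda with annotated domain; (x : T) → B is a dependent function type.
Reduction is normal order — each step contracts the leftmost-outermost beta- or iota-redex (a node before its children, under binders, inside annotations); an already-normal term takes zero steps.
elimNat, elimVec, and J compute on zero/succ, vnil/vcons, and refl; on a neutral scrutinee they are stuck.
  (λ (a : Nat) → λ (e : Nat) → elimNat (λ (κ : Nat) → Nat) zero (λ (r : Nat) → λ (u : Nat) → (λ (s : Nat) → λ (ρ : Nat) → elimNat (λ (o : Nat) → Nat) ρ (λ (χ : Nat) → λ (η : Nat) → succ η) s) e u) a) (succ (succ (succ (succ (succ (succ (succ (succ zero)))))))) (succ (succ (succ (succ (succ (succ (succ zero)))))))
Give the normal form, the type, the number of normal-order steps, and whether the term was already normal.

normal form:
  succ (succ (succ (succ (succ (succ (succ (succ (succ (succ (succ (succ (succ (succ (succ (succ (succ (succ (succ (succ (succ (succ (succ (succ (succ (succ (succ (succ (succ (succ (succ (succ (succ (succ (succ (succ (succ (succ (succ (succ (succ (succ (succ (succ (succ (succ (succ (succ (succ (succ (succ (succ (succ (succ (succ (succ zero)))))))))))))))))))))))))))))))))))))))))))))))))))))))
inferred type:
  Nat
reduction steps (normal order): 219
term was already normal: no
first redex: a beta-redex
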